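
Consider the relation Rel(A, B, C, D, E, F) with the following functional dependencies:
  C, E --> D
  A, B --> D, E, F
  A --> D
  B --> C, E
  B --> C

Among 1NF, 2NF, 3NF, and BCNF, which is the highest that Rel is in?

Candidate key: {A, B}. Prime attributes: {A, B}.
For C, E --> D we have {C, E}⁺ = {C, D, E}; {C, E} is not a superkey, so BCNF fails.
C, E --> D has non-prime {D} on the right and a non-superkey on the left, so 3NF fails.
Since {A} ⊂ {A, B} and {A}⁺ ⊇ {D} with {D} non-prime, there is a partial dependency; 2NF fails.

1NF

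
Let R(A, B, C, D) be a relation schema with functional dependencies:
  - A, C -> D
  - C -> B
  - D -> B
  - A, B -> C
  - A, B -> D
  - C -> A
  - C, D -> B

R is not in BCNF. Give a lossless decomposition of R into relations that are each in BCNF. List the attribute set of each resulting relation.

Candidate keys of the original relation: {A, B}, {A, D}, {C}.
Within {A, B, C, D}: {D}⁺ ∩ {A, B, C, D} = {B, D}, not the whole set, so D -> B violates BCNF; decompose into {B, D} and {A, C, D}.
{B, D} has no BCNF violation.
{A, C, D} has no BCNF violation.

{A, C, D}; {B, D}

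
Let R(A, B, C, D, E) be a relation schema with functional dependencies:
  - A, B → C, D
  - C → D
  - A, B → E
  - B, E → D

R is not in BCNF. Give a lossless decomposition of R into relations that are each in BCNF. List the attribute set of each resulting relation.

{A, B, C, E}; {C, D}

Candidate key of the original relation: {A, B}.
{A, B, C, D, E}: {C} determines {C, D} here but is not a superkey — split on C → D, giving {C, D} and {A, B, C, E}.
{C, D} has no BCNF violation.
{A, B, C, E} has no BCNF violation.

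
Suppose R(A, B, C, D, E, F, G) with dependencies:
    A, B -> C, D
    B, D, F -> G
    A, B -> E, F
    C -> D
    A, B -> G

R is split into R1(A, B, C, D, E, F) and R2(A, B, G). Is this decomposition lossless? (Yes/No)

Yes

R1 ∩ R2 = {A, B}; its closure under F is {A, B, C, D, E, F, G}.
This includes all of R1, so the common attributes are a superkey of R1 — the join is lossless.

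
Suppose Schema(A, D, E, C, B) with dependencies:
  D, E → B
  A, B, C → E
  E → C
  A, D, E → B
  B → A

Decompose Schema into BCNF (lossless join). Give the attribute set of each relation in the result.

Candidate keys of the original relation: {B, C, D}, {D, E}.
In {A, B, C, D, E}, {A, B, C} is not a superkey ({A, B, C}⁺ restricted to this set is {A, B, C, E}), so split on A, B, C → E into {A, B, C, E} and {A, B, C, D}.
In {A, B, C, E}, {E} is not a superkey ({E}⁺ restricted to this set is {C, E}), so split on E → C into {C, E} and {A, B, E}.
{C, E}: every determinant is a superkey — BCNF.
In {A, B, E}, {B} is not a superkey ({B}⁺ restricted to this set is {A, B}), so split on B → A into {A, B} and {B, E}.
{A, B}: every determinant is a superkey — BCNF.
{B, E}: every determinant is a superkey — BCNF.
In {A, B, C, D}, {B} is not a superkey ({B}⁺ restricted to this set is {A, B}), so split on B → A into {A, B} and {B, C, D}.
{A, B}: every determinant is a superkey — BCNF.
{B, C, D}: every determinant is a superkey — BCNF.

{A, B}; {B, C, D}; {B, E}; {C, E}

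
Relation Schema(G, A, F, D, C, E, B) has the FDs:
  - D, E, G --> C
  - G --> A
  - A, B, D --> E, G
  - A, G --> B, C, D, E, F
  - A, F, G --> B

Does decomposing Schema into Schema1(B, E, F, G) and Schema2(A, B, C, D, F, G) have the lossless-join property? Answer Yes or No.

Schema1 ∩ Schema2 = {B, F, G}; its closure under F is {A, B, C, D, E, F, G}.
Schema1 is contained in that closure, so Schema1 ∩ Schema2 --> Schema1 holds and the join is lossless.

Yes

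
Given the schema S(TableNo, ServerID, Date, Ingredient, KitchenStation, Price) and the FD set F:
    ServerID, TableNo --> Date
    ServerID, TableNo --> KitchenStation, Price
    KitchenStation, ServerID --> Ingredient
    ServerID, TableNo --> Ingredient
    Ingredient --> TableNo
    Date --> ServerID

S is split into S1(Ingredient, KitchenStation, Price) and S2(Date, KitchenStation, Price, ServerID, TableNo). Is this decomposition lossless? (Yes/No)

No

Common attributes: {KitchenStation, Price}; their closure is {KitchenStation, Price}.
S1 ⊄ {KitchenStation, Price} and S2 ⊄ {KitchenStation, Price}, so the split is lossy.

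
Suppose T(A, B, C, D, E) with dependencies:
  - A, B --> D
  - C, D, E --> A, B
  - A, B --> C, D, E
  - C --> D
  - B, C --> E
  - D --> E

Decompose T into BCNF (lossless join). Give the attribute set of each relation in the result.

Candidate keys of the original relation: {A, B}, {C}.
In {A, B, C, D, E}, {D} is not a superkey ({D}⁺ restricted to this set is {D, E}), so split on D --> E into {D, E} and {A, B, C, D}.
{D, E} is in BCNF.
{A, B, C, D} is in BCNF.

{A, B, C, D}; {D, E}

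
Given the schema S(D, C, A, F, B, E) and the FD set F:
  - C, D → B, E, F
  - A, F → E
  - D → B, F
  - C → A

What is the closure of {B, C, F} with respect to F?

Start with {B, C, F}.
C → A applies; add {A} → now {A, B, C, F}.
A, F → E applies; add {E} → now {A, B, C, E, F}.
No further FD applies.

{A, B, C, E, F}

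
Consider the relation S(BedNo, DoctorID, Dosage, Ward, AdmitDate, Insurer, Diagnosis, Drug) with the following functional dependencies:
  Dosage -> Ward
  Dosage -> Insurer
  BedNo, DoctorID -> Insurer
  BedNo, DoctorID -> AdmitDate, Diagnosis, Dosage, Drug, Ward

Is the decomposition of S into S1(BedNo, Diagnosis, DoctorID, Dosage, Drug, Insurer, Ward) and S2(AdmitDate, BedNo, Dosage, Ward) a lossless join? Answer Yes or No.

No

Common attributes: {BedNo, Dosage, Ward}; their closure is {BedNo, Dosage, Insurer, Ward}.
The closure covers neither S1 nor S2 entirely; the join is not lossless.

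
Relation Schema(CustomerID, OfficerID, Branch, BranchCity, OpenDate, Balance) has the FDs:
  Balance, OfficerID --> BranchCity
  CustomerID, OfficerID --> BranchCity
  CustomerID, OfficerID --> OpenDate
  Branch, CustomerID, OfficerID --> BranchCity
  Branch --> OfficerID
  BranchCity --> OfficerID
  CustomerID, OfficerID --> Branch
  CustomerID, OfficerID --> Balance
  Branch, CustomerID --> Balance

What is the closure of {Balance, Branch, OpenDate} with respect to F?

{Balance, Branch, BranchCity, OfficerID, OpenDate}

Start with {Balance, Branch, OpenDate}.
Branch --> OfficerID applies; add {OfficerID} → now {Balance, Branch, OfficerID, OpenDate}.
Balance, OfficerID --> BranchCity applies; add {BranchCity} → now {Balance, Branch, BranchCity, OfficerID, OpenDate}.
No further FD applies.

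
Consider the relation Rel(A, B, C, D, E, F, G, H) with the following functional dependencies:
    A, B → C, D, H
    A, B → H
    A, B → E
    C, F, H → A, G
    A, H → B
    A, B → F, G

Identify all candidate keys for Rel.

{A, B}, {A, H}, {C, F, H}

{A, B} is a candidate key since {A, B}⁺ = {A, B, C, D, E, F, G, H} covers every attribute.
{A, H} is a candidate key since {A, H}⁺ = {A, B, C, D, E, F, G, H} covers every attribute.
{C, F, H} is a candidate key since {C, F, H}⁺ = {A, B, C, D, E, F, G, H} covers every attribute.
Any other superkey properly contains one of these, so there are no further candidate keys.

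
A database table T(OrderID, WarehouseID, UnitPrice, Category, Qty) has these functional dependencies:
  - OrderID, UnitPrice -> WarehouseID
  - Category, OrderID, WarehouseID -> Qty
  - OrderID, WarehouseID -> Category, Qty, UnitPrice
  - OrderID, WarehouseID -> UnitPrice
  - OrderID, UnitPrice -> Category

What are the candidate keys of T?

No FD produces {OrderID}, so it must be in every candidate key.
{OrderID, UnitPrice}⁺ = {Category, OrderID, Qty, UnitPrice, WarehouseID}, which is every attribute, so {OrderID, UnitPrice} is a candidate key.
{OrderID, WarehouseID}⁺ = {Category, OrderID, Qty, UnitPrice, WarehouseID}, which is every attribute, so {OrderID, WarehouseID} is a candidate key.
These are minimal and exhaustive — every other superkey contains one of them.

{OrderID, UnitPrice}, {OrderID, WarehouseID}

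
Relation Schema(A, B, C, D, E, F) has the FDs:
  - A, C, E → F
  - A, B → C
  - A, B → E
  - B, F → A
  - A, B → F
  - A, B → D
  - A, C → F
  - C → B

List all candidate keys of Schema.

{A, B}⁺ = {A, B, C, D, E, F}, which is every attribute, so {A, B} is a candidate key.
{A, C}⁺ = {A, B, C, D, E, F}, which is every attribute, so {A, C} is a candidate key.
{B, F}⁺ = {A, B, C, D, E, F}, which is every attribute, so {B, F} is a candidate key.
{C, F}⁺ = {A, B, C, D, E, F}, which is every attribute, so {C, F} is a candidate key.
No proper subset of any of these is a key, and no other minimal superkey exists.

{A, B}, {A, C}, {B, F}, {C, F}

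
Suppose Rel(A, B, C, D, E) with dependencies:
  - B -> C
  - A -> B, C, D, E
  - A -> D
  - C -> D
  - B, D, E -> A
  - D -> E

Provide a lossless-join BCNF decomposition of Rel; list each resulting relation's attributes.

Candidate keys of the original relation: {A}, {B}.
Within {A, B, C, D, E}: {C}⁺ ∩ {A, B, C, D, E} = {C, D, E}, not the whole set, so C -> D, E violates BCNF; decompose into {C, D, E} and {A, B, C}.
Within {C, D, E}: {D}⁺ ∩ {C, D, E} = {D, E}, not the whole set, so D -> E violates BCNF; decompose into {D, E} and {C, D}.
{D, E} has no BCNF violation.
{C, D} has no BCNF violation.
{A, B, C} has no BCNF violation.

{A, B, C}; {C, D}; {D, E}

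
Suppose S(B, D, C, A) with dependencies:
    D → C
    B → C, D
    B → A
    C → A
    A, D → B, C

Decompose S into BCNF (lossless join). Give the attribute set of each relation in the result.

{A, C}; {B, C, D}

Candidate keys of the original relation: {B}, {D}.
In {A, B, C, D}, {C} is not a superkey ({C}⁺ restricted to this set is {A, C}), so split on C → A into {A, C} and {B, C, D}.
{A, C} is in BCNF.
{B, C, D} is in BCNF.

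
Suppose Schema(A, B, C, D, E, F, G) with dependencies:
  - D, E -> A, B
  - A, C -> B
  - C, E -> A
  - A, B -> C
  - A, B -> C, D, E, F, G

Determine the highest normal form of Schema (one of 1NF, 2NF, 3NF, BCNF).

BCNF

Candidate keys: {A, B}, {A, C}, {C, E}, {D, E}. Prime attributes: {A, B, C, D, E}.
Each dependency's left side is a superkey — BCNF holds.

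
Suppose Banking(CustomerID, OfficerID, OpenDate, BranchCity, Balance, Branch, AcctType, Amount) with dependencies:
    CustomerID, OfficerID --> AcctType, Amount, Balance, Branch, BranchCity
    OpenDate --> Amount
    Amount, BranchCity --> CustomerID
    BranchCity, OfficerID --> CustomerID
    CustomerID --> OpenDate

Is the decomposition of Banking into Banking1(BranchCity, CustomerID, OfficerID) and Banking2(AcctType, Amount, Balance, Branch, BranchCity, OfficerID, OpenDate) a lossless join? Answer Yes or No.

Yes

The shared attributes are {BranchCity, OfficerID} and {BranchCity, OfficerID}⁺ = {AcctType, Amount, Balance, Branch, BranchCity, CustomerID, OfficerID, OpenDate}.
Since Banking1 ⊆ {AcctType, Amount, Balance, Branch, BranchCity, CustomerID, OfficerID, OpenDate}, the intersection is a superkey of Banking1; the decomposition is lossless.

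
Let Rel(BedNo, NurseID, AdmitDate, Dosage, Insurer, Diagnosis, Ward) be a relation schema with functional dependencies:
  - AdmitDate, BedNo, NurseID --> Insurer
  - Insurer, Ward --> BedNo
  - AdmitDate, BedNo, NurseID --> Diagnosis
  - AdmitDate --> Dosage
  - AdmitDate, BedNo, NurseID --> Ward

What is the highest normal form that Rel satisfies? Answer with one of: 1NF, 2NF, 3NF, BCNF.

Candidate keys: {AdmitDate, BedNo, NurseID}, {AdmitDate, Insurer, NurseID, Ward}. Prime attributes: {AdmitDate, BedNo, Insurer, NurseID, Ward}.
For Insurer, Ward --> BedNo we have {Insurer, Ward}⁺ = {BedNo, Insurer, Ward}; {Insurer, Ward} is not a superkey, so BCNF fails.
Because {Dosage} is non-prime and the left side of AdmitDate --> Dosage is not a superkey, the relation is not in 3NF.
The proper key subset {AdmitDate} of {AdmitDate, BedNo, NurseID} determines non-prime {Dosage}, so the relation is not even in 2NF.

1NF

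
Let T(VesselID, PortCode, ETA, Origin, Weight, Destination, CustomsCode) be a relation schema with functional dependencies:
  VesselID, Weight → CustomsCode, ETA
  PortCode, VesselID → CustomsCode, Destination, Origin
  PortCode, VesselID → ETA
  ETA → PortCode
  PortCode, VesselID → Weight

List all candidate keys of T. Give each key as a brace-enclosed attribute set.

{ETA, VesselID}, {PortCode, VesselID}, {VesselID, Weight}

Attributes never on any right-hand side: {VesselID} — every candidate key must contain it.
{ETA, VesselID}⁺ = {CustomsCode, Destination, ETA, Origin, PortCode, VesselID, Weight} — all of the relation — so {ETA, VesselID} is a candidate key.
{PortCode, VesselID}⁺ = {CustomsCode, Destination, ETA, Origin, PortCode, VesselID, Weight} — all of the relation — so {PortCode, VesselID} is a candidate key.
{VesselID, Weight}⁺ = {CustomsCode, Destination, ETA, Origin, PortCode, VesselID, Weight} — all of the relation — so {VesselID, Weight} is a candidate key.
No proper subset of any of these is a key, and no other minimal superkey exists.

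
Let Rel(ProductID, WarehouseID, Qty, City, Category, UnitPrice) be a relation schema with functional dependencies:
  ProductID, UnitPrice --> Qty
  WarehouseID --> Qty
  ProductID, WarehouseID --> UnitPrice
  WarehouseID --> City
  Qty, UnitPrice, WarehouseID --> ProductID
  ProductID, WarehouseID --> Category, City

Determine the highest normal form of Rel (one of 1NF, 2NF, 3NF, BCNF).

Candidate keys: {ProductID, WarehouseID}, {UnitPrice, WarehouseID}. Prime attributes: {ProductID, UnitPrice, WarehouseID}.
ProductID, UnitPrice --> Qty breaks BCNF: {ProductID, UnitPrice}⁺ = {ProductID, Qty, UnitPrice}, so {ProductID, UnitPrice} is not a superkey.
ProductID, UnitPrice --> Qty determines the non-prime attribute {Qty} from a non-superkey — 3NF is violated.
{WarehouseID} is a proper subset of the key {ProductID, WarehouseID}, and {WarehouseID}⁺ contains the non-prime attributes {City, Qty} — a partial dependency, so 2NF is violated.

1NF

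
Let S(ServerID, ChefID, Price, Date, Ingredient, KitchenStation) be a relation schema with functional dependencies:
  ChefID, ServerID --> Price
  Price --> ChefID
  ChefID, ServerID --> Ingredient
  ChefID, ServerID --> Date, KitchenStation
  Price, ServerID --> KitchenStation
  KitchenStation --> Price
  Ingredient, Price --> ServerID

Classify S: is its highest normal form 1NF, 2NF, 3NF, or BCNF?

3NF

Candidate keys: {ChefID, ServerID}, {Ingredient, KitchenStation}, {Ingredient, Price}, {KitchenStation, ServerID}, {Price, ServerID}. Prime attributes: {ChefID, Ingredient, KitchenStation, Price, ServerID}.
For Price --> ChefID we have {Price}⁺ = {ChefID, Price}; {Price} is not a superkey, so BCNF fails.
Since {ChefID} ⊆ prime attributes and every other non-superkey FD also has a prime right side, the schema is in 3NF.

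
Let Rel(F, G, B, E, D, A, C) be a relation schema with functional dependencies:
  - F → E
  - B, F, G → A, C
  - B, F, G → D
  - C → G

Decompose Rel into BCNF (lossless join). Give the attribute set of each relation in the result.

Candidate keys of the original relation: {B, C, F}, {B, F, G}.
In {A, B, C, D, E, F, G}, {F} is not a superkey ({F}⁺ restricted to this set is {E, F}), so split on F → E into {E, F} and {A, B, C, D, F, G}.
{E, F}: every determinant is a superkey — BCNF.
In {A, B, C, D, F, G}, {C} is not a superkey ({C}⁺ restricted to this set is {C, G}), so split on C → G into {C, G} and {A, B, C, D, F}.
{C, G}: every determinant is a superkey — BCNF.
{A, B, C, D, F}: every determinant is a superkey — BCNF.

{A, B, C, D, F}; {C, G}; {E, F}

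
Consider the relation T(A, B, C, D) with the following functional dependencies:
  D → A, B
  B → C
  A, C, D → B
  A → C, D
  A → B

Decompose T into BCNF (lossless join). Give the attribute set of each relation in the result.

{A, B, D}; {B, C}

Candidate keys of the original relation: {A}, {D}.
Within {A, B, C, D}: {B}⁺ ∩ {A, B, C, D} = {B, C}, not the whole set, so B → C violates BCNF; decompose into {B, C} and {A, B, D}.
{B, C}: every determinant is a superkey — BCNF.
{A, B, D}: every determinant is a superkey — BCNF.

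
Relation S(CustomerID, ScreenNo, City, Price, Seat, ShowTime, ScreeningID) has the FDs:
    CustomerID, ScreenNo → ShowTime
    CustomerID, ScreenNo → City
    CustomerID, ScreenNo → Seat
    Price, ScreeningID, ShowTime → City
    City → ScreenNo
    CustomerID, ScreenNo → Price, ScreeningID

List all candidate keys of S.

{City, CustomerID}, {CustomerID, Price, ScreeningID, ShowTime}, {CustomerID, ScreenNo}

No FD produces {CustomerID}, so it must be in every candidate key.
{City, CustomerID} is a candidate key since {City, CustomerID}⁺ = {City, CustomerID, Price, ScreenNo, ScreeningID, Seat, ShowTime} covers every attribute.
{CustomerID, ScreenNo} is a candidate key since {CustomerID, ScreenNo}⁺ = {City, CustomerID, Price, ScreenNo, ScreeningID, Seat, ShowTime} covers every attribute.
{CustomerID, Price, ScreeningID, ShowTime} is a candidate key since {CustomerID, Price, ScreeningID, ShowTime}⁺ = {City, CustomerID, Price, ScreenNo, ScreeningID, Seat, ShowTime} covers every attribute.
Any other superkey properly contains one of these, so there are no further candidate keys.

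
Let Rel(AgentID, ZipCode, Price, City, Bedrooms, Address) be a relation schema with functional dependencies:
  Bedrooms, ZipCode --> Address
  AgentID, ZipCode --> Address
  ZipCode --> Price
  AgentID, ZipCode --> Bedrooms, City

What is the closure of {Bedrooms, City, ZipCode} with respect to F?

Start with {Bedrooms, City, ZipCode}.
Bedrooms, ZipCode --> Address applies; add {Address} → now {Address, Bedrooms, City, ZipCode}.
ZipCode --> Price applies; add {Price} → now {Address, Bedrooms, City, Price, ZipCode}.
No further FD applies.

{Address, Bedrooms, City, Price, ZipCode}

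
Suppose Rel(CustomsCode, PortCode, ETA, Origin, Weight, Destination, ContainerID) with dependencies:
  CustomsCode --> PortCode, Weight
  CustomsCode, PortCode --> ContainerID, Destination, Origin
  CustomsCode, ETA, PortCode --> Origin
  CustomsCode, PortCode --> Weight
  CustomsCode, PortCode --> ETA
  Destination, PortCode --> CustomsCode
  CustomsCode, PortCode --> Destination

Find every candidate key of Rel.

{CustomsCode}, {Destination, PortCode}

Closure of {CustomsCode} is {ContainerID, CustomsCode, Destination, ETA, Origin, PortCode, Weight}, the whole schema; {CustomsCode} is a candidate key.
Closure of {Destination, PortCode} is {ContainerID, CustomsCode, Destination, ETA, Origin, PortCode, Weight}, the whole schema; {Destination, PortCode} is a candidate key.
No proper subset of any of these is a key, and no other minimal superkey exists.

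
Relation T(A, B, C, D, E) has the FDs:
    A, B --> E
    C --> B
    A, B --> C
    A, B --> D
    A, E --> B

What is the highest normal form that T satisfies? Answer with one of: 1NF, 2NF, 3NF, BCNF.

3NF

Candidate keys: {A, B}, {A, C}, {A, E}. Prime attributes: {A, B, C, E}.
C --> B: {C}⁺ = {B, C}, which is not all of the attributes, so the left side is not a superkey — BCNF is violated.
Since {B} ⊆ prime attributes and every other non-superkey FD also has a prime right side, the schema is in 3NF.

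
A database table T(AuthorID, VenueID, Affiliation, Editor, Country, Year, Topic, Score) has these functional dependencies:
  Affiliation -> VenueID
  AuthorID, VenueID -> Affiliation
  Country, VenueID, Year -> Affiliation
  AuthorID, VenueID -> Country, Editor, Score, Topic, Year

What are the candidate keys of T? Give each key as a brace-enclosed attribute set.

No FD produces {AuthorID}, so it must be in every candidate key.
{Affiliation, AuthorID} is a candidate key since {Affiliation, AuthorID}⁺ = {Affiliation, AuthorID, Country, Editor, Score, Topic, VenueID, Year} covers every attribute.
{AuthorID, VenueID} is a candidate key since {AuthorID, VenueID}⁺ = {Affiliation, AuthorID, Country, Editor, Score, Topic, VenueID, Year} covers every attribute.
Any other superkey properly contains one of these, so there are no further candidate keys.

{Affiliation, AuthorID}, {AuthorID, VenueID}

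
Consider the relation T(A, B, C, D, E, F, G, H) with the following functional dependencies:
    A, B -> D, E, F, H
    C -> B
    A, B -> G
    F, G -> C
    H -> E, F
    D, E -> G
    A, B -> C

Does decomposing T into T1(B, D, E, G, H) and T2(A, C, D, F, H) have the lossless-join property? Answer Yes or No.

The shared attributes are {D, H} and {D, H}⁺ = {B, C, D, E, F, G, H}.
Since T1 ⊆ {B, C, D, E, F, G, H}, the intersection is a superkey of T1; the decomposition is lossless.

Yes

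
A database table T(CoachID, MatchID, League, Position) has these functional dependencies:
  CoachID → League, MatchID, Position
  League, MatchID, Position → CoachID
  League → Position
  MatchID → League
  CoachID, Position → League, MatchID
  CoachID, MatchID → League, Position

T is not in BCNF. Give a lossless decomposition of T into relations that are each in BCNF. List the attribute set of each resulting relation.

{CoachID, League, MatchID}; {League, Position}

Candidate keys of the original relation: {CoachID}, {MatchID}.
In {CoachID, League, MatchID, Position}, {League} is not a superkey ({League}⁺ restricted to this set is {League, Position}), so split on League → Position into {League, Position} and {CoachID, League, MatchID}.
{League, Position} has no BCNF violation.
{CoachID, League, MatchID} has no BCNF violation.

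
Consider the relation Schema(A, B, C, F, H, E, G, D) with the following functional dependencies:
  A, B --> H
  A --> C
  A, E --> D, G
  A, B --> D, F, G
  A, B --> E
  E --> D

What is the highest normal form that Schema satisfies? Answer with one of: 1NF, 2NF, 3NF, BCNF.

1NF

Candidate key: {A, B}. Prime attributes: {A, B}.
A --> C: {A}⁺ = {A, C}, which is not all of the attributes, so the left side is not a superkey — BCNF is violated.
A --> C has non-prime {C} on the right and a non-superkey on the left, so 3NF fails.
Since {A} ⊂ {A, B} and {A}⁺ ⊇ {C} with {C} non-prime, there is a partial dependency; 2NF fails.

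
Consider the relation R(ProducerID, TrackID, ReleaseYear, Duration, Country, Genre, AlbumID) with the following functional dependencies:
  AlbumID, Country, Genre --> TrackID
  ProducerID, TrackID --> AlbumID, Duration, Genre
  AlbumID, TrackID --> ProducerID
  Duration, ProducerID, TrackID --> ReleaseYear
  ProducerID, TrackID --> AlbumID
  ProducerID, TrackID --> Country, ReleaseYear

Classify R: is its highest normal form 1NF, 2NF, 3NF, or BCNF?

Candidate keys: {AlbumID, Country, Genre}, {AlbumID, TrackID}, {ProducerID, TrackID}. Prime attributes: {AlbumID, Country, Genre, ProducerID, TrackID}.
Every FD has a superkey on the left, so the relation is in BCNF.

BCNF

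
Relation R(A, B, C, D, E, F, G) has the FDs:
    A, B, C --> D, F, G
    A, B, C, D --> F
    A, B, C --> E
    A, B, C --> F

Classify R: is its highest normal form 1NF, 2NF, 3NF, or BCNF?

Candidate key: {A, B, C}. Prime attributes: {A, B, C}.
The left-hand side of every FD is a superkey, so BCNF is satisfied.

BCNF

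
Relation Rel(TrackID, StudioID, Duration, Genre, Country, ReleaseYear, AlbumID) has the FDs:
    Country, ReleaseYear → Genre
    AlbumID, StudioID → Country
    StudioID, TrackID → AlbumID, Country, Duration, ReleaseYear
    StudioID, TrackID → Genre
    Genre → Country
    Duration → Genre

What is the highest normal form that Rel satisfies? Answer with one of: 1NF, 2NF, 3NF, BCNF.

2NF

Candidate key: {StudioID, TrackID}. Prime attributes: {StudioID, TrackID}.
For Country, ReleaseYear → Genre we have {Country, ReleaseYear}⁺ = {Country, Genre, ReleaseYear}; {Country, ReleaseYear} is not a superkey, so BCNF fails.
Country, ReleaseYear → Genre has non-prime {Genre} on the right and a non-superkey on the left, so 3NF fails.
Checking every proper subset of each key, none determines a non-prime attribute — 2NF is satisfied.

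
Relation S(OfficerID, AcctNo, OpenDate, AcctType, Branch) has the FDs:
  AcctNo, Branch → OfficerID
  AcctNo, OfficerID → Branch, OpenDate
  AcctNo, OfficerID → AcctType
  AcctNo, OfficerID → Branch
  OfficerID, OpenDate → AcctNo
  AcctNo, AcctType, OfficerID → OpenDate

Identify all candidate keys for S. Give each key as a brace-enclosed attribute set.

{AcctNo, Branch}, {AcctNo, OfficerID}, {OfficerID, OpenDate}

{AcctNo, Branch} is a candidate key since {AcctNo, Branch}⁺ = {AcctNo, AcctType, Branch, OfficerID, OpenDate} covers every attribute.
{AcctNo, OfficerID} is a candidate key since {AcctNo, OfficerID}⁺ = {AcctNo, AcctType, Branch, OfficerID, OpenDate} covers every attribute.
{OfficerID, OpenDate} is a candidate key since {OfficerID, OpenDate}⁺ = {AcctNo, AcctType, Branch, OfficerID, OpenDate} covers every attribute.
No proper subset of any of these is a key, and no other minimal superkey exists.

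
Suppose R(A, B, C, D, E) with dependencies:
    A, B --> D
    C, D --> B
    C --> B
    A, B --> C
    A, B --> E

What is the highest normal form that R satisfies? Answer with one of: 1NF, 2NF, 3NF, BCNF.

Candidate keys: {A, B}, {A, C}. Prime attributes: {A, B, C}.
C, D --> B breaks BCNF: {C, D}⁺ = {B, C, D}, so {C, D} is not a superkey.
Its right-hand attributes {B} are all prime, as are those of every other non-superkey FD — the relation is in 3NF.

3NF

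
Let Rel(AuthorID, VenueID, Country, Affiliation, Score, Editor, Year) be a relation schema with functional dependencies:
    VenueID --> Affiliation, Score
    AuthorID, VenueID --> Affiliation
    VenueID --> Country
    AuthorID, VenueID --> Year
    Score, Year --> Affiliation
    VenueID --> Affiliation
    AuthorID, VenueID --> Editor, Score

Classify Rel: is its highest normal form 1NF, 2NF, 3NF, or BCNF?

Candidate key: {AuthorID, VenueID}. Prime attributes: {AuthorID, VenueID}.
For VenueID --> Affiliation, Score we have {VenueID}⁺ = {Affiliation, Country, Score, VenueID}; {VenueID} is not a superkey, so BCNF fails.
VenueID --> Affiliation, Score has non-prime {Affiliation, Score} on the right and a non-superkey on the left, so 3NF fails.
{VenueID} is a proper subset of the key {AuthorID, VenueID}, and {VenueID}⁺ contains the non-prime attributes {Affiliation, Country, Score} — a partial dependency, so 2NF is violated.

1NF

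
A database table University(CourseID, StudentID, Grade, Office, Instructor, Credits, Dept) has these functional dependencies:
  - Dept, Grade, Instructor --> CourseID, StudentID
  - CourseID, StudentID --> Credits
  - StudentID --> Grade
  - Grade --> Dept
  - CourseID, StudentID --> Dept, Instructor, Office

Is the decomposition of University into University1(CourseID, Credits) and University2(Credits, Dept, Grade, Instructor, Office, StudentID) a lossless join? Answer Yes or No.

University1 ∩ University2 = {Credits}; its closure under F is {Credits}.
Neither University1 nor University2 is contained in that closure, so the decomposition is lossy.

No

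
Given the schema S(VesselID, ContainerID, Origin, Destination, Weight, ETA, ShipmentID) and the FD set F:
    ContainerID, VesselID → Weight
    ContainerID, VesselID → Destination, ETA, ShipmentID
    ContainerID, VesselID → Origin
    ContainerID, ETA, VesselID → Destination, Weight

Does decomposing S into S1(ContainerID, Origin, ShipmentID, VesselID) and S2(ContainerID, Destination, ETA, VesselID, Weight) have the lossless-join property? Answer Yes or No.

The shared attributes are {ContainerID, VesselID} and {ContainerID, VesselID}⁺ = {ContainerID, Destination, ETA, Origin, ShipmentID, VesselID, Weight}.
S1 is contained in that closure, so S1 ∩ S2 → S1 holds and the join is lossless.

Yes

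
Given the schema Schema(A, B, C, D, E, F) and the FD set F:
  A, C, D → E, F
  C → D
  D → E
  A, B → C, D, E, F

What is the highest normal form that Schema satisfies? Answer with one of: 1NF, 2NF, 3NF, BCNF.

Candidate key: {A, B}. Prime attributes: {A, B}.
For A, C, D → E, F we have {A, C, D}⁺ = {A, C, D, E, F}; {A, C, D} is not a superkey, so BCNF fails.
A, C, D → E, F has non-prime {E, F} on the right and a non-superkey on the left, so 3NF fails.
Checking every proper subset of each key, none determines a non-prime attribute — 2NF is satisfied.

2NF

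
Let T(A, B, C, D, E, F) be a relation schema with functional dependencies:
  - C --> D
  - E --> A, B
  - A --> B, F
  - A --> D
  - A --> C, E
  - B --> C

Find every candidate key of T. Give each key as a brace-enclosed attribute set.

{A}, {E}

{A}⁺ = {A, B, C, D, E, F} — all of the relation — so {A} is a candidate key.
{E}⁺ = {A, B, C, D, E, F} — all of the relation — so {E} is a candidate key.
No proper subset of any of these is a key, and no other minimal superkey exists.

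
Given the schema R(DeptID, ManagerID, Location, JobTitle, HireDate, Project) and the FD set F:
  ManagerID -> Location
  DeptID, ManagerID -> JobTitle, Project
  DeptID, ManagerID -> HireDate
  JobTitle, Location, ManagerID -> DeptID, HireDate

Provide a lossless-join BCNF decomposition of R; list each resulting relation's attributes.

Candidate keys of the original relation: {DeptID, ManagerID}, {JobTitle, ManagerID}.
Within {DeptID, HireDate, JobTitle, Location, ManagerID, Project}: {ManagerID}⁺ ∩ {DeptID, HireDate, JobTitle, Location, ManagerID, Project} = {Location, ManagerID}, not the whole set, so ManagerID -> Location violates BCNF; decompose into {Location, ManagerID} and {DeptID, HireDate, JobTitle, ManagerID, Project}.
{Location, ManagerID} has no BCNF violation.
{DeptID, HireDate, JobTitle, ManagerID, Project} has no BCNF violation.

{DeptID, HireDate, JobTitle, ManagerID, Project}; {Location, ManagerID}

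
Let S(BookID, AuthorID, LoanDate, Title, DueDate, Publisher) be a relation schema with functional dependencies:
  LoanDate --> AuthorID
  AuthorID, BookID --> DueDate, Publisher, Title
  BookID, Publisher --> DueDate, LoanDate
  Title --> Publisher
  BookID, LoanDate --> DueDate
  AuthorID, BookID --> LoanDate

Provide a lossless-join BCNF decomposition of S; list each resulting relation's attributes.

{AuthorID, LoanDate}; {BookID, DueDate, LoanDate, Title}; {Publisher, Title}

Candidate keys of the original relation: {AuthorID, BookID}, {BookID, LoanDate}, {BookID, Publisher}, {BookID, Title}.
In {AuthorID, BookID, DueDate, LoanDate, Publisher, Title}, {LoanDate} is not a superkey ({LoanDate}⁺ restricted to this set is {AuthorID, LoanDate}), so split on LoanDate --> AuthorID into {AuthorID, LoanDate} and {BookID, DueDate, LoanDate, Publisher, Title}.
{AuthorID, LoanDate} is in BCNF.
In {BookID, DueDate, LoanDate, Publisher, Title}, {Title} is not a superkey ({Title}⁺ restricted to this set is {Publisher, Title}), so split on Title --> Publisher into {Publisher, Title} and {BookID, DueDate, LoanDate, Title}.
{Publisher, Title} is in BCNF.
{BookID, DueDate, LoanDate, Title} is in BCNF.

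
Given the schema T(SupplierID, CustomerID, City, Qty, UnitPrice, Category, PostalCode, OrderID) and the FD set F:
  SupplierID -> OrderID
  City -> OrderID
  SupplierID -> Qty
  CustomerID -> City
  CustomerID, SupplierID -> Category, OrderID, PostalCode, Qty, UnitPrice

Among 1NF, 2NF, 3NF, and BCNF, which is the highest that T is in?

1NF

Candidate key: {CustomerID, SupplierID}. Prime attributes: {CustomerID, SupplierID}.
For SupplierID -> OrderID we have {SupplierID}⁺ = {OrderID, Qty, SupplierID}; {SupplierID} is not a superkey, so BCNF fails.
Because {OrderID} is non-prime and the left side of SupplierID -> OrderID is not a superkey, the relation is not in 3NF.
The proper key subset {CustomerID} of {CustomerID, SupplierID} determines non-prime {City, OrderID}, so the relation is not even in 2NF.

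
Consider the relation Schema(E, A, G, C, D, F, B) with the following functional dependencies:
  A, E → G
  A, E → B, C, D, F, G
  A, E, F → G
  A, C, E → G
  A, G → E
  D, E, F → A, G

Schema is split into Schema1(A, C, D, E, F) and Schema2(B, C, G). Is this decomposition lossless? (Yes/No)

Common attributes: {C}; their closure is {C}.
The closure covers neither Schema1 nor Schema2 entirely; the join is not lossless.

No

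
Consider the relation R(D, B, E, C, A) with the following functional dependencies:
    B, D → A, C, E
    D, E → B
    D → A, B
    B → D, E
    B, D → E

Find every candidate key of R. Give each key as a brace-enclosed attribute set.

{B}, {D}

{B}⁺ = {A, B, C, D, E} — all of the relation — so {B} is a candidate key.
{D}⁺ = {A, B, C, D, E} — all of the relation — so {D} is a candidate key.
Any other superkey properly contains one of these, so there are no further candidate keys.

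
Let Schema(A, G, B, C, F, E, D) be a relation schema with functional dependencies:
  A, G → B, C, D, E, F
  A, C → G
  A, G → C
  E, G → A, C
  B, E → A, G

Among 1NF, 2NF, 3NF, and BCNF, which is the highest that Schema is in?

BCNF

Candidate keys: {A, C}, {A, G}, {B, E}, {E, G}. Prime attributes: {A, B, C, E, G}.
Every FD has a superkey on the left, so the relation is in BCNF.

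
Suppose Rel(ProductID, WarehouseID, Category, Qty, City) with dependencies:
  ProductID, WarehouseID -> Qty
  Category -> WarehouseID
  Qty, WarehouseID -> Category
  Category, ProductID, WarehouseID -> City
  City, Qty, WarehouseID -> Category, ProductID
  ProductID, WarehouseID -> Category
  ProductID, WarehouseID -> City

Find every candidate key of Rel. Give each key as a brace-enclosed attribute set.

{Category, ProductID} is a candidate key since {Category, ProductID}⁺ = {Category, City, ProductID, Qty, WarehouseID} covers every attribute.
{ProductID, WarehouseID} is a candidate key since {ProductID, WarehouseID}⁺ = {Category, City, ProductID, Qty, WarehouseID} covers every attribute.
{Category, City, Qty} is a candidate key since {Category, City, Qty}⁺ = {Category, City, ProductID, Qty, WarehouseID} covers every attribute.
{City, Qty, WarehouseID} is a candidate key since {City, Qty, WarehouseID}⁺ = {Category, City, ProductID, Qty, WarehouseID} covers every attribute.
These are minimal and exhaustive — every other superkey contains one of them.

{Category, City, Qty}, {Category, ProductID}, {City, Qty, WarehouseID}, {ProductID, WarehouseID}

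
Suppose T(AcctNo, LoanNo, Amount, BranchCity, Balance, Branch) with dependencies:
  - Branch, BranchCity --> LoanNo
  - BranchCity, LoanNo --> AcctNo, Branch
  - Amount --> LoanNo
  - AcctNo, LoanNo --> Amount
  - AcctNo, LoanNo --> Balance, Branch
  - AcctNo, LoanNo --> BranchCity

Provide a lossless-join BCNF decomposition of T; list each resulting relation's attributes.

Candidate keys of the original relation: {AcctNo, Amount}, {AcctNo, LoanNo}, {Amount, BranchCity}, {Branch, BranchCity}, {BranchCity, LoanNo}.
Within {AcctNo, Amount, Balance, Branch, BranchCity, LoanNo}: {Amount}⁺ ∩ {AcctNo, Amount, Balance, Branch, BranchCity, LoanNo} = {Amount, LoanNo}, not the whole set, so Amount --> LoanNo violates BCNF; decompose into {Amount, LoanNo} and {AcctNo, Amount, Balance, Branch, BranchCity}.
{Amount, LoanNo} is in BCNF.
{AcctNo, Amount, Balance, Branch, BranchCity} is in BCNF.

{AcctNo, Amount, Balance, Branch, BranchCity}; {Amount, LoanNo}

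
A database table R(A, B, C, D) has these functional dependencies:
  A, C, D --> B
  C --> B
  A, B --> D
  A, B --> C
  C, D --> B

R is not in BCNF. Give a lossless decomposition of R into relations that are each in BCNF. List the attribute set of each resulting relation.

{A, C, D}; {B, C}

Candidate keys of the original relation: {A, B}, {A, C}.
In {A, B, C, D}, {C} is not a superkey ({C}⁺ restricted to this set is {B, C}), so split on C --> B into {B, C} and {A, C, D}.
{B, C} has no BCNF violation.
{A, C, D} has no BCNF violation.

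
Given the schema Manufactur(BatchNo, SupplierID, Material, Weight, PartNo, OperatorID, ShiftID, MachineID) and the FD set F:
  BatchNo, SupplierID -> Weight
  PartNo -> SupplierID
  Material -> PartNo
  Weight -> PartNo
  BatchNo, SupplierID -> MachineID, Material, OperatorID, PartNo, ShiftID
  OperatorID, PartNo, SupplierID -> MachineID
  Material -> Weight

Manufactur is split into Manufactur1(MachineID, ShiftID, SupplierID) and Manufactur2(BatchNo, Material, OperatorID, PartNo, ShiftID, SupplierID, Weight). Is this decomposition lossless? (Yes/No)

The shared attributes are {ShiftID, SupplierID} and {ShiftID, SupplierID}⁺ = {ShiftID, SupplierID}.
Neither Manufactur1 nor Manufactur2 is contained in that closure, so the decomposition is lossy.

No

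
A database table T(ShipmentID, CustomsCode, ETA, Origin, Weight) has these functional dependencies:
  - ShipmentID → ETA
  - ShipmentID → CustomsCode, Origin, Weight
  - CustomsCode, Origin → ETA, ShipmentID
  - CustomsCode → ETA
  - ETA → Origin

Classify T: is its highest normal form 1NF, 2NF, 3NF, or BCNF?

2NF

Candidate keys: {CustomsCode}, {ShipmentID}. Prime attributes: {CustomsCode, ShipmentID}.
ETA → Origin: {ETA}⁺ = {ETA, Origin}, which is not all of the attributes, so the left side is not a superkey — BCNF is violated.
ETA → Origin determines the non-prime attribute {Origin} from a non-superkey — 3NF is violated.
All keys have size 1, which rules out partial dependencies — 2NF is satisfied.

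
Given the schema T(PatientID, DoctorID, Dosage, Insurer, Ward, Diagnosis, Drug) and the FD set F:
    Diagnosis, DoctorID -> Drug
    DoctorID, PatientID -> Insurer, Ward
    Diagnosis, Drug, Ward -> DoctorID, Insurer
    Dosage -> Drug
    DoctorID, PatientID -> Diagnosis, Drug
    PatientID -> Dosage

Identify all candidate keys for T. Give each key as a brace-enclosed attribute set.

Attributes never on any right-hand side: {PatientID} — every candidate key must contain it.
{DoctorID, PatientID}⁺ = {Diagnosis, DoctorID, Dosage, Drug, Insurer, PatientID, Ward} — all of the relation — so {DoctorID, PatientID} is a candidate key.
{Diagnosis, PatientID, Ward}⁺ = {Diagnosis, DoctorID, Dosage, Drug, Insurer, PatientID, Ward} — all of the relation — so {Diagnosis, PatientID, Ward} is a candidate key.
Any other superkey properly contains one of these, so there are no further candidate keys.

{Diagnosis, PatientID, Ward}, {DoctorID, PatientID}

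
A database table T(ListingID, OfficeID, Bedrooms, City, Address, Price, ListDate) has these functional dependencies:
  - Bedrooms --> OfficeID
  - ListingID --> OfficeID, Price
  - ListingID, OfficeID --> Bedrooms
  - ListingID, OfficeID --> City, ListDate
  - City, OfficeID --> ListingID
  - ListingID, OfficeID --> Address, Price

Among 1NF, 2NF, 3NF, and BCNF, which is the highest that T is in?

Candidate keys: {Bedrooms, City}, {City, OfficeID}, {ListingID}. Prime attributes: {Bedrooms, City, ListingID, OfficeID}.
Bedrooms --> OfficeID: {Bedrooms}⁺ = {Bedrooms, OfficeID}, which is not all of the attributes, so the left side is not a superkey — BCNF is violated.
But every attribute on its right side ({OfficeID}) is prime, and the same holds for every other non-superkey FD, so 3NF still holds.

3NF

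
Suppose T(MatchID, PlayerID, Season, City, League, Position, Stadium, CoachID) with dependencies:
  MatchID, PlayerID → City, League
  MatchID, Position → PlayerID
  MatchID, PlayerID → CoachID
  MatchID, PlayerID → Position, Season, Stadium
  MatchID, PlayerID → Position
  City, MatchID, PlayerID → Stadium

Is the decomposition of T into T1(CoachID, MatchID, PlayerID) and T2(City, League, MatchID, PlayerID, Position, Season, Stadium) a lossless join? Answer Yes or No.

The shared attributes are {MatchID, PlayerID} and {MatchID, PlayerID}⁺ = {City, CoachID, League, MatchID, PlayerID, Position, Season, Stadium}.
This includes all of T1, so the common attributes are a superkey of T1 — the join is lossless.

Yes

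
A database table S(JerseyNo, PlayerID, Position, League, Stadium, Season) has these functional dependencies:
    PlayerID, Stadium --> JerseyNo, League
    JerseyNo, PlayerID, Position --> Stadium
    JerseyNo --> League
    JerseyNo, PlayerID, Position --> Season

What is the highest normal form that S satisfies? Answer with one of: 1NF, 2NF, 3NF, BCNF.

Candidate keys: {JerseyNo, PlayerID, Position}, {PlayerID, Position, Stadium}. Prime attributes: {JerseyNo, PlayerID, Position, Stadium}.
For PlayerID, Stadium --> JerseyNo, League we have {PlayerID, Stadium}⁺ = {JerseyNo, League, PlayerID, Stadium}; {PlayerID, Stadium} is not a superkey, so BCNF fails.
Because {League} is non-prime and the left side of PlayerID, Stadium --> JerseyNo, League is not a superkey, the relation is not in 3NF.
Since {JerseyNo} ⊂ {JerseyNo, PlayerID, Position} and {JerseyNo}⁺ ⊇ {League} with {League} non-prime, there is a partial dependency; 2NF fails.

1NF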